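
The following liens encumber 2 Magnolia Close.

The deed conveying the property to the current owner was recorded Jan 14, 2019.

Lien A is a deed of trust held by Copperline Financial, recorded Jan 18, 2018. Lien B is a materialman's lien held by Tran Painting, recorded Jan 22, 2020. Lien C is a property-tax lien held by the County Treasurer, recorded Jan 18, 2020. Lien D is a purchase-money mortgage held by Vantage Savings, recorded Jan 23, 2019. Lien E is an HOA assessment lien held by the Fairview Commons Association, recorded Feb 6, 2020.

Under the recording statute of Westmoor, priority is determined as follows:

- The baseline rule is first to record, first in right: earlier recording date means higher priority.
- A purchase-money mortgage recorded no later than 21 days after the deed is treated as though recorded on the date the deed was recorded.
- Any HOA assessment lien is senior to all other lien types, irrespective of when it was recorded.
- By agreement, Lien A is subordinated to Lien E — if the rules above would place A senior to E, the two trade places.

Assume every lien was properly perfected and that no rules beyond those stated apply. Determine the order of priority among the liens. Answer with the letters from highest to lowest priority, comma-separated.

Adjusting effective dates: D's effective date is the deed date, Jan 14, 2019.
E is an HOA assessment lien, so it outranks all other liens regardless of date.
The other liens, earliest effective date first: A (Jan 18, 2018), D (Jan 14, 2019), C (Jan 18, 2020), B (Jan 22, 2020).
A is already junior to E, so the subordination agreement changes nothing.

E, A, D, C, B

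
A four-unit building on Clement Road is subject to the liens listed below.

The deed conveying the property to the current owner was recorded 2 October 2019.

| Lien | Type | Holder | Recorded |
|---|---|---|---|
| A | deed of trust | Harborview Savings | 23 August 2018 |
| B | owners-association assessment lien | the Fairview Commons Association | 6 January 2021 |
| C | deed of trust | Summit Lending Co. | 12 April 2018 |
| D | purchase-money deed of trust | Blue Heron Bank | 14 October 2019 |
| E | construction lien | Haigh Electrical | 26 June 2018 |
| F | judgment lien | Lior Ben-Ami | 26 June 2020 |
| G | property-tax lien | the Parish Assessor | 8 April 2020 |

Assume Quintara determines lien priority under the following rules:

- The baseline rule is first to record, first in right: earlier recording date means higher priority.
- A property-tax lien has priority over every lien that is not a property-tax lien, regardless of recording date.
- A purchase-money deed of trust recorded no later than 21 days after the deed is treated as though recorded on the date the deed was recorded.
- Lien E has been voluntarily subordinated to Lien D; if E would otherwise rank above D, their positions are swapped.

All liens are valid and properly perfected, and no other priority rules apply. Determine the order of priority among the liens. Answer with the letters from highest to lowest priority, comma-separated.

G, C, D, A, E, F, B

Adjusting effective dates: D was recorded within the 21-day window, so its effective date is the deed date 2 October 2019.
As a property-tax lien, G is senior to every other lien.
Remaining liens by effective date: C (12 April 2018), E (26 June 2018), A (23 August 2018), D (2 October 2019), F (26 June 2020), B (6 January 2021).
The subordination applies — E was senior to D — so E and D swap.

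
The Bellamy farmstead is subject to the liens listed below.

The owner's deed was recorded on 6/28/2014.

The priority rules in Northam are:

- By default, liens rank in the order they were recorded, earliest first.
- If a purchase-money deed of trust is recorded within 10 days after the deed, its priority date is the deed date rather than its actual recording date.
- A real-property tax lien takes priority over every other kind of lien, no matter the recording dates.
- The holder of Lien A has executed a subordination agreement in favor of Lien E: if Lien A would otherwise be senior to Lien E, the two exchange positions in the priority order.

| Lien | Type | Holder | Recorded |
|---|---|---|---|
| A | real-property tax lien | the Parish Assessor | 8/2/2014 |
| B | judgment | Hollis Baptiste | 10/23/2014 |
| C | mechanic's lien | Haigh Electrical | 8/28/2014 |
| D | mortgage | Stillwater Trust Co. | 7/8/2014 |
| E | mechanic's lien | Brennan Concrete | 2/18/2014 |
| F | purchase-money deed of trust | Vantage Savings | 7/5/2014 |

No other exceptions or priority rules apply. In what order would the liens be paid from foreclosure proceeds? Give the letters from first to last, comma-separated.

E, A, F, D, C, B

Effective dates after the stated exceptions: F was recorded within the 10-day window, so its effective date is the deed date 6/28/2014.
As a real-property tax lien, A is senior to every other lien.
The other liens, earliest effective date first: E (2/18/2014), F (6/28/2014), D (7/8/2014), C (8/28/2014), B (10/23/2014).
Because A would otherwise rank above E, the subordination swaps them.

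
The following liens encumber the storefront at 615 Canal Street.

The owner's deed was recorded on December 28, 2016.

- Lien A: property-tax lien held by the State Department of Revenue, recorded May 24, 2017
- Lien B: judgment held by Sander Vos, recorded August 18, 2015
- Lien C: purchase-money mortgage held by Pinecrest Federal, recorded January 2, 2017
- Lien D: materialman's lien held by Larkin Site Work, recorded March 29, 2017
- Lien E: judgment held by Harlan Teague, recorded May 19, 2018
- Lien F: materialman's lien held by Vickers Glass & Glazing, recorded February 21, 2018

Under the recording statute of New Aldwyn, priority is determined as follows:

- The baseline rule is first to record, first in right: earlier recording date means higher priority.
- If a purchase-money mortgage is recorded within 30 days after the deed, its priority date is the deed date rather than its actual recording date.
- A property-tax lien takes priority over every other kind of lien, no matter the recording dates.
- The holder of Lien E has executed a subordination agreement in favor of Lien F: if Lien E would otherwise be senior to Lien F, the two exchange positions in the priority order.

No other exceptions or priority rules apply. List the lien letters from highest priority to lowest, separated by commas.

Adjusting effective dates: C relates back to the deed date December 28, 2016.
As a property-tax lien, A is senior to every other lien.
Among the remaining liens, by effective date: B (August 18, 2015), C (December 28, 2016), D (March 29, 2017), F (February 21, 2018), E (May 19, 2018).
E already ranks below F; the subordination has no effect.

A, B, C, D, F, E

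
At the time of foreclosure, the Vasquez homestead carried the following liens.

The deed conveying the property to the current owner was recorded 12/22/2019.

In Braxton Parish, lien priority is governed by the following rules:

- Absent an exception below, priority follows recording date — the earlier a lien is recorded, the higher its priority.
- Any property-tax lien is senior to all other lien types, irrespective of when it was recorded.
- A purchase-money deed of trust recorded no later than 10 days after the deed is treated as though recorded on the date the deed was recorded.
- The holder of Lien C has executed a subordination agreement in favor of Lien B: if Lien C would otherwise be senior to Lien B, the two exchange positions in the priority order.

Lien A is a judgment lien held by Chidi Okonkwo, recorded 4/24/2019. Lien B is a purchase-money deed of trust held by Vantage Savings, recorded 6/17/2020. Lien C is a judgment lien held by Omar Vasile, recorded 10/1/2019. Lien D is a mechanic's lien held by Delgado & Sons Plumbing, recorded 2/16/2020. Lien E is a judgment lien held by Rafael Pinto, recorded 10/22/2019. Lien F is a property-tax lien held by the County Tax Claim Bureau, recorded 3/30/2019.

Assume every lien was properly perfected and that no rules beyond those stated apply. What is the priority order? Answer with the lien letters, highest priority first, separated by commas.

F, A, B, E, D, C

Adjusting effective dates: B was recorded 178 days after the deed, outside the 10-day window, so it keeps its recording date.
F is a property-tax lien and takes priority over every other lien.
Remaining liens by effective date: A (4/24/2019), C (10/1/2019), E (10/22/2019), D (2/16/2020), B (6/17/2020).
Because C would otherwise rank above B, the subordination swaps them.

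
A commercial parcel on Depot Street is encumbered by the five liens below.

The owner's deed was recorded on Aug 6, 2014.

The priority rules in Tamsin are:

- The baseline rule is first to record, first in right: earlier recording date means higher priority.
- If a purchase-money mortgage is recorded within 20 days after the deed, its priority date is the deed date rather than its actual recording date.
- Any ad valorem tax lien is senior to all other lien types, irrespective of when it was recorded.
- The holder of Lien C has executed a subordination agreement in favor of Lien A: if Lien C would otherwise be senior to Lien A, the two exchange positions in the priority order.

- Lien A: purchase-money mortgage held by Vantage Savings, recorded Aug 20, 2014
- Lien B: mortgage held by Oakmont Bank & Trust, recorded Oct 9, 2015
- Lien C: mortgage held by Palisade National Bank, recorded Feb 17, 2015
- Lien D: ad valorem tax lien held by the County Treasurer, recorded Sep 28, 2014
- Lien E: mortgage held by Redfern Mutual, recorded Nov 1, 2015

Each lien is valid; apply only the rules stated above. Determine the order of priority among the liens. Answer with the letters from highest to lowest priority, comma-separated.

Effective dates: A relates back to the deed date Aug 6, 2014.
D, as an ad valorem tax lien, has superpriority and ranks first.
Remaining liens by effective date: A (Aug 6, 2014), C (Feb 17, 2015), B (Oct 9, 2015), E (Nov 1, 2015).
C is already junior to A, so the subordination agreement changes nothing.

D, A, C, B, E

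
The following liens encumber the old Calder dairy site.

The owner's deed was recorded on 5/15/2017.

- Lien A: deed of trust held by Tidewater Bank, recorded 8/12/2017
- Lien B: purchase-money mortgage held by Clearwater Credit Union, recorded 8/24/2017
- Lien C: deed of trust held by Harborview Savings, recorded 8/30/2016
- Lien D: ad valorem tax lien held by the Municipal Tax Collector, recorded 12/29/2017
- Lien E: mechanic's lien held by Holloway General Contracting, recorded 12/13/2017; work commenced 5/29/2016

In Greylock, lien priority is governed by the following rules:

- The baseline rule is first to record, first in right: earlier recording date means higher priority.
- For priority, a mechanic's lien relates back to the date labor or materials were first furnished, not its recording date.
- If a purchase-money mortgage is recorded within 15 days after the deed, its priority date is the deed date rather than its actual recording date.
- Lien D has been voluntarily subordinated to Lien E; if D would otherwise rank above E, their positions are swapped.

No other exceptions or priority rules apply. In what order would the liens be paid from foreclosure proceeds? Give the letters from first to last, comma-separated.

Effective dates: B was recorded 101 days after the deed, outside the 15-day window, so it keeps its recording date; E relates back to 5/29/2016 (work commenced).
Sorted by effective date: E (5/29/2016), C (8/30/2016), A (8/12/2017), B (8/24/2017), D (12/29/2017).
Since D is not senior to E, the subordination leaves the order unchanged.

E, C, A, B, D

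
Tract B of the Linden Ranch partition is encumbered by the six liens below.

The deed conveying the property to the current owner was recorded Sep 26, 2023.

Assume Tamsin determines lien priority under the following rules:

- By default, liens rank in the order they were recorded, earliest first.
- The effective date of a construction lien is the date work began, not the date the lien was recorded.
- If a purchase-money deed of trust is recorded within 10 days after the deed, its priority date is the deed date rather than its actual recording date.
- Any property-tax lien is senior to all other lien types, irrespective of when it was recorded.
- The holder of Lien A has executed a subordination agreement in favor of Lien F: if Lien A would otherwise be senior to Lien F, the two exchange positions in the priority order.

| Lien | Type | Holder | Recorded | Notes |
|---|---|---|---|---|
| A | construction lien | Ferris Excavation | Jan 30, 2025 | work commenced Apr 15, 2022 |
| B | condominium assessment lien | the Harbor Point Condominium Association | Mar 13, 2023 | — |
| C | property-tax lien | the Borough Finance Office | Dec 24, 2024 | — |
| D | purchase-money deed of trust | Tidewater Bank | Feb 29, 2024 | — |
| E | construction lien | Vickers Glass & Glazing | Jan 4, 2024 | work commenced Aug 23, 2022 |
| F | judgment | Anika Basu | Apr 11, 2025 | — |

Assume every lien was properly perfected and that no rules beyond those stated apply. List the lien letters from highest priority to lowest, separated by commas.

First, effective dates: A's effective date is Apr 15, 2022, when work began; D missed the 10-day window (156 days after the deed), so its recording date stands; E relates back to Aug 23, 2022 (work commenced).
C is a property-tax lien, so it outranks all other liens regardless of date.
The other liens, earliest effective date first: A (Apr 15, 2022), E (Aug 23, 2022), B (Mar 13, 2023), D (Feb 29, 2024), F (Apr 11, 2025).
The subordination applies — A was senior to F — so A and F swap.

C, F, E, B, D, A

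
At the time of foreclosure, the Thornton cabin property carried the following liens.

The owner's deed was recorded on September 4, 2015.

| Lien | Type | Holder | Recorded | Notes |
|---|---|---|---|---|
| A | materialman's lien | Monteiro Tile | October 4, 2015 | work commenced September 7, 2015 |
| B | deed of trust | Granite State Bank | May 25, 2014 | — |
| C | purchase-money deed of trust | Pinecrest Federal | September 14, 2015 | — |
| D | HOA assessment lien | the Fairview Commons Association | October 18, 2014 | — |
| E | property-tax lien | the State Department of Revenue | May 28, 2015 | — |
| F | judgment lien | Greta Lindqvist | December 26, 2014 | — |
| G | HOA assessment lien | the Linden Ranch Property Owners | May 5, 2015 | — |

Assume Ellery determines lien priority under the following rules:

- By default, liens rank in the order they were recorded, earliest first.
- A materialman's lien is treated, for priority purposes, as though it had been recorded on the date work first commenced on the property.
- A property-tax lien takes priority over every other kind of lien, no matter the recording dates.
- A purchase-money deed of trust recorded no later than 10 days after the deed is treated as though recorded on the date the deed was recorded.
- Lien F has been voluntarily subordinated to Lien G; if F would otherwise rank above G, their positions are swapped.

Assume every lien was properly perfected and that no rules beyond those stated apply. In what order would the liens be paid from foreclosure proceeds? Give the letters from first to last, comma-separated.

E, B, D, G, F, C, A

Adjusting effective dates: A's effective date is September 7, 2015, when work began; C relates back to the deed date September 4, 2015.
E, as a property-tax lien, has superpriority and ranks first.
The other liens, earliest effective date first: B (May 25, 2014), D (October 18, 2014), F (December 26, 2014), G (May 5, 2015), C (September 4, 2015), A (September 7, 2015).
F would otherwise be senior to G, so under the subordination agreement F and G exchange positions.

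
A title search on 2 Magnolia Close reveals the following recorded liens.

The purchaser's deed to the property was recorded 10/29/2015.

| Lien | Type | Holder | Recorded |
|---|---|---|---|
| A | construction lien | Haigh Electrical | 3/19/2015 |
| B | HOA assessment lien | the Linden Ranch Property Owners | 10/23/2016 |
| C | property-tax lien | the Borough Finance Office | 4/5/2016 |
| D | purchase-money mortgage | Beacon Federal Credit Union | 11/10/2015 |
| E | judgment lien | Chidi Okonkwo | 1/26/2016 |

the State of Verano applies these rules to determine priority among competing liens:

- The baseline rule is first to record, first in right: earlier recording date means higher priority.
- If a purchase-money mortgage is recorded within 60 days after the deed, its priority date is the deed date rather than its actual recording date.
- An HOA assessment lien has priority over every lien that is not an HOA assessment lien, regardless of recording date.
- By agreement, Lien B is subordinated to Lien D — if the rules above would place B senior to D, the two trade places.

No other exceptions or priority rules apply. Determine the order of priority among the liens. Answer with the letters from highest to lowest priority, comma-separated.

D, A, B, E, C

Adjusting effective dates: D was recorded within the 60-day window, so its effective date is the deed date 10/29/2015.
B, as an HOA assessment lien, has superpriority and ranks first.
Remaining liens by effective date: A (3/19/2015), D (10/29/2015), E (1/26/2016), C (4/5/2016).
The subordination applies — B was senior to D — so B and D swap.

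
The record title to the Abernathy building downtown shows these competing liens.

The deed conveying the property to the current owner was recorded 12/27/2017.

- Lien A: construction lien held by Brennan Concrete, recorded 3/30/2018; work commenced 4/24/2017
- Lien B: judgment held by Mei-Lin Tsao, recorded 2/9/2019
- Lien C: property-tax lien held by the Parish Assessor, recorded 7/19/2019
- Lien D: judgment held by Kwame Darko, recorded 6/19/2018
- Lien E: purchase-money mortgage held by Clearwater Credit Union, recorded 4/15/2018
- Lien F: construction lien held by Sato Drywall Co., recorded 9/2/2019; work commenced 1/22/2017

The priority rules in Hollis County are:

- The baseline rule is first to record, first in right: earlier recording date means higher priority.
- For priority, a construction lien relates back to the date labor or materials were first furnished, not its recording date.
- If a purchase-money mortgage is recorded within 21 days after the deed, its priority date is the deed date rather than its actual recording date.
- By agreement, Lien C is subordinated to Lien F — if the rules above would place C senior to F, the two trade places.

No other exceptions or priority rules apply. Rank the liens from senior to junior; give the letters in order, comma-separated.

F, A, E, D, B, C

Effective dates after the stated exceptions: A is treated as recorded 4/24/2017, the work-commencement date; E was recorded 109 days after the deed — beyond 21 days — so no relation-back applies; F's effective date is 1/22/2017, when work began.
Sorted by effective date: F (1/22/2017), A (4/24/2017), E (4/15/2018), D (6/19/2018), B (2/9/2019), C (7/19/2019).
Since C is not senior to F, the subordination leaves the order unchanged.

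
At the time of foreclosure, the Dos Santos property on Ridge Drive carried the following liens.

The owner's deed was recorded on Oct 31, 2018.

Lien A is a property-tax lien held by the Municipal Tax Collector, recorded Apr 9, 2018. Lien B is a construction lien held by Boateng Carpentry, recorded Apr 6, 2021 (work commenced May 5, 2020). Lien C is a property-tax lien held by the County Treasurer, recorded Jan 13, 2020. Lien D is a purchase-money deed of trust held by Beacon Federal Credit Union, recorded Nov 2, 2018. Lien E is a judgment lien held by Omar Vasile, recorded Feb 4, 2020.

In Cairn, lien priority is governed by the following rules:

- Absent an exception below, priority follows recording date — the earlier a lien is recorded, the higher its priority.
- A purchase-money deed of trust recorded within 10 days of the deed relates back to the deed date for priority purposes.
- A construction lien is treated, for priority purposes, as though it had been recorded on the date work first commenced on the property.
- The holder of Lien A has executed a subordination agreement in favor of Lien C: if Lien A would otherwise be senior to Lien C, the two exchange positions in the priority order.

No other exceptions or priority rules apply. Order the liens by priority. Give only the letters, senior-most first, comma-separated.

C, D, A, E, B

First, effective dates: B's effective date is May 5, 2020, when work began; D relates back to the deed date Oct 31, 2018.
Sorted by effective date: A (Apr 9, 2018), D (Oct 31, 2018), C (Jan 13, 2020), E (Feb 4, 2020), B (May 5, 2020).
The subordination applies — A was senior to C — so A and C swap.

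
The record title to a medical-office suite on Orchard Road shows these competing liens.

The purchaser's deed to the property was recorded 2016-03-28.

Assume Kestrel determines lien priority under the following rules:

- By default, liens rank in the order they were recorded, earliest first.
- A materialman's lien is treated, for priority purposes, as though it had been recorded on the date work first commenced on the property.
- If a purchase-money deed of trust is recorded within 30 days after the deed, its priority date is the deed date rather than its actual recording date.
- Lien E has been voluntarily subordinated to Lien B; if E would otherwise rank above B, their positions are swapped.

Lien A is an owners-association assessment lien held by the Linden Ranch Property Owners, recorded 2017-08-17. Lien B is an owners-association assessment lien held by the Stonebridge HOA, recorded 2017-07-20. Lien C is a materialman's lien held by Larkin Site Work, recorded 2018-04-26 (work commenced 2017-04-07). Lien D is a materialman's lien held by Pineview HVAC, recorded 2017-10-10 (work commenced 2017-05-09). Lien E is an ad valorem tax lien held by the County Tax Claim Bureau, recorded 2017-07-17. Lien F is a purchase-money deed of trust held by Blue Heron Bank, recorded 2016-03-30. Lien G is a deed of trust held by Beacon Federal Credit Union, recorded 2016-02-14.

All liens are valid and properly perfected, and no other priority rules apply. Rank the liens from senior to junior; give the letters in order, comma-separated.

Effective dates after the stated exceptions: C relates back to 2017-04-07 (work commenced); D is treated as recorded 2017-05-09, the work-commencement date; F relates back to the deed date 2016-03-28.
Sorted by effective date: G (2016-02-14), F (2016-03-28), C (2017-04-07), D (2017-05-09), E (2017-07-17), B (2017-07-20), A (2017-08-17).
E would otherwise be senior to B, so under the subordination agreement E and B exchange positions.

G, F, C, D, B, E, A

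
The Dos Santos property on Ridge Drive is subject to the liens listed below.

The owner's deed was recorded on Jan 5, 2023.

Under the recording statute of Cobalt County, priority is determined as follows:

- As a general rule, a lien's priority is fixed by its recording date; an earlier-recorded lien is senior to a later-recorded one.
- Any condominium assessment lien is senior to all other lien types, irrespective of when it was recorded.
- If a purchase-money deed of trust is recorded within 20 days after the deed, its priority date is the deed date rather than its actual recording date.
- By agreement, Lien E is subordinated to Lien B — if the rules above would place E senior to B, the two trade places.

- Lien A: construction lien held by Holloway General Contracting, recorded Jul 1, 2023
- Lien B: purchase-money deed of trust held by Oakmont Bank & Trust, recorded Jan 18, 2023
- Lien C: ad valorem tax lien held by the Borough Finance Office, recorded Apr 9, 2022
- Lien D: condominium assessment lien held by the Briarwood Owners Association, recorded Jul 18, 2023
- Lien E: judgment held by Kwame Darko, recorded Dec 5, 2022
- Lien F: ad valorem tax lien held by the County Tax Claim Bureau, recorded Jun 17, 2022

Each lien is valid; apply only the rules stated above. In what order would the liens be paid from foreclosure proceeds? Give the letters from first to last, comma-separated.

D, C, F, B, E, A

Effective dates after the stated exceptions: B relates back to the deed date Jan 5, 2023.
D is a condominium assessment lien, so it outranks all other liens regardless of date.
The other liens, earliest effective date first: C (Apr 9, 2022), F (Jun 17, 2022), E (Dec 5, 2022), B (Jan 5, 2023), A (Jul 1, 2023).
The subordination applies — E was senior to B — so E and B swap.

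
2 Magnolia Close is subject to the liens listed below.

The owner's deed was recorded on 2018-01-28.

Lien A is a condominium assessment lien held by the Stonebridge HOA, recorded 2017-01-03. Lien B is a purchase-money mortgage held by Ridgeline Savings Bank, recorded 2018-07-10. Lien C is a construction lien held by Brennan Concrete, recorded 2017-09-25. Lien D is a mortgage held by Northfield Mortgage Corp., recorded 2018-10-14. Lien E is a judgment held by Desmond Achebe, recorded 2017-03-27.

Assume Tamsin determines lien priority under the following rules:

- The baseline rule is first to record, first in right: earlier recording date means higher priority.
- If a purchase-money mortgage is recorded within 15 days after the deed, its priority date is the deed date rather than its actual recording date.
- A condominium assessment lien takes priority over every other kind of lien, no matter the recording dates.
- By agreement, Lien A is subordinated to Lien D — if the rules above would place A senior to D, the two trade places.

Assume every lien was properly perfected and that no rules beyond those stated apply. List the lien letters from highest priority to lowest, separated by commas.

Effective dates after the stated exceptions: B missed the 15-day window (163 days after the deed), so its recording date stands.
A is a condominium assessment lien, so it outranks all other liens regardless of date.
Among the remaining liens, by effective date: E (2017-03-27), C (2017-09-25), B (2018-07-10), D (2018-10-14).
A is senior to D before the subordination, so the two trade places.

D, E, C, B, A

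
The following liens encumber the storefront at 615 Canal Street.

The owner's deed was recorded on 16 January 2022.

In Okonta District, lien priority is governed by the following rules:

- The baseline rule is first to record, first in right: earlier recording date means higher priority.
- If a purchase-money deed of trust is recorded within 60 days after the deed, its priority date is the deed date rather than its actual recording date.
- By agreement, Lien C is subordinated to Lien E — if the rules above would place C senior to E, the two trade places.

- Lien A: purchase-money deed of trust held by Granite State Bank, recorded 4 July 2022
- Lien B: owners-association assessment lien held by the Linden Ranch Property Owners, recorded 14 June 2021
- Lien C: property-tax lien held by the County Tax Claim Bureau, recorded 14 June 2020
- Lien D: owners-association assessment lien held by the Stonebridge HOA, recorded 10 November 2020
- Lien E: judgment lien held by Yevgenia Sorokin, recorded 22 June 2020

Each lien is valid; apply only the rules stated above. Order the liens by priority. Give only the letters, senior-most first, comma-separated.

Effective dates after the stated exceptions: A missed the 60-day window (169 days after the deed), so its recording date stands.
Ordering by effective date: C (14 June 2020), E (22 June 2020), D (10 November 2020), B (14 June 2021), A (4 July 2022).
C is senior to E before the subordination, so the two trade places.

E, C, D, B, A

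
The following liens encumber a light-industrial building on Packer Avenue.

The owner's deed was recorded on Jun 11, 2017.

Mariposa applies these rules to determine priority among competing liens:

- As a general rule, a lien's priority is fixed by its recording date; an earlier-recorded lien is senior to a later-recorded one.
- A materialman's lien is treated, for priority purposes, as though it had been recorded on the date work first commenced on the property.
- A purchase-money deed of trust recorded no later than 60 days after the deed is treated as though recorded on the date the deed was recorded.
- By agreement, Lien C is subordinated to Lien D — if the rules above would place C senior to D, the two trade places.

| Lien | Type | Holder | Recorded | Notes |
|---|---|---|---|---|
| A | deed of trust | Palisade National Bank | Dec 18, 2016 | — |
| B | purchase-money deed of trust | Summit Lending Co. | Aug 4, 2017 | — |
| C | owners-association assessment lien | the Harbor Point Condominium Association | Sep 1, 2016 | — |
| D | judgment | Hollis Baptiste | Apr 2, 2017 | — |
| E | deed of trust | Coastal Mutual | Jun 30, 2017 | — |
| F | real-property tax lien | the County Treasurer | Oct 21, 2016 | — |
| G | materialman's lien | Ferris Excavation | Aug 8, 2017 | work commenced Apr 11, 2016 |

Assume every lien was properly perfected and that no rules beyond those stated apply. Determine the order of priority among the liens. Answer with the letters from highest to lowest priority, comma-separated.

Effective dates: B relates back to the deed date Jun 11, 2017; G's effective date is Apr 11, 2016, when work began.
By effective date, earliest first: G (Apr 11, 2016), C (Sep 1, 2016), F (Oct 21, 2016), A (Dec 18, 2016), D (Apr 2, 2017), B (Jun 11, 2017), E (Jun 30, 2017).
C would otherwise be senior to D, so under the subordination agreement C and D exchange positions.

G, D, F, A, C, B, E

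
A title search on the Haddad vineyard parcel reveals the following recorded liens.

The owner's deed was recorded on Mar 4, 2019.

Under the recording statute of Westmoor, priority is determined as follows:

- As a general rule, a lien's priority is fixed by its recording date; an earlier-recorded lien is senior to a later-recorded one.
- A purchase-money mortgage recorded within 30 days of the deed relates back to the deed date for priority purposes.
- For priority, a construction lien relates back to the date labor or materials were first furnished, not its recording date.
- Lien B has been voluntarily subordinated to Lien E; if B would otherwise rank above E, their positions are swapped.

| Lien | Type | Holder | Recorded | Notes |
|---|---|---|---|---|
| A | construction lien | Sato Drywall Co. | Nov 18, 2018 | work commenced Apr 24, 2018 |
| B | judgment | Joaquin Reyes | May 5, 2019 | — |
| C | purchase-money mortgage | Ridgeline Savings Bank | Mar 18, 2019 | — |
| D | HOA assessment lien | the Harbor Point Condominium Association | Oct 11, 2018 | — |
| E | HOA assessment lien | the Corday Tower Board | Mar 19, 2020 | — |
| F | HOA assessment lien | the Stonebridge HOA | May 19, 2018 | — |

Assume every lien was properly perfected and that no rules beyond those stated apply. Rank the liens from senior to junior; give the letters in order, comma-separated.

Effective dates: A's effective date is Apr 24, 2018, when work began; C relates back to the deed date Mar 4, 2019.
Ordering by effective date: A (Apr 24, 2018), F (May 19, 2018), D (Oct 11, 2018), C (Mar 4, 2019), B (May 5, 2019), E (Mar 19, 2020).
B would otherwise be senior to E, so under the subordination agreement B and E exchange positions.

A, F, D, C, E, B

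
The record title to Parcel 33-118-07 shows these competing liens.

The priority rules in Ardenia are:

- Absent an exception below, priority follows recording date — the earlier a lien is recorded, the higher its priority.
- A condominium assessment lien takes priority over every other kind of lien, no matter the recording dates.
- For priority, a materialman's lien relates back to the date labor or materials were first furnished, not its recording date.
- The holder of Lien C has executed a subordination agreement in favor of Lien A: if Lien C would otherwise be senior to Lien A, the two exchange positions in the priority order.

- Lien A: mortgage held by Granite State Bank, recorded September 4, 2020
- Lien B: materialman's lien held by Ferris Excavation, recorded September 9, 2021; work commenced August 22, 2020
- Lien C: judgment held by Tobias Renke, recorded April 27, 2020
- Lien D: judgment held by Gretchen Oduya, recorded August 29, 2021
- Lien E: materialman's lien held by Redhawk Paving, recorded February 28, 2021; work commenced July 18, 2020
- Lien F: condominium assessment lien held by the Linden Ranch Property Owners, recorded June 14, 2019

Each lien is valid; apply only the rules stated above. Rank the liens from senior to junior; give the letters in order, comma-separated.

Effective dates: B relates back to August 22, 2020 (work commenced); E's effective date is July 18, 2020, when work began.
F is a condominium assessment lien and takes priority over every other lien.
Remaining liens by effective date: C (April 27, 2020), E (July 18, 2020), B (August 22, 2020), A (September 4, 2020), D (August 29, 2021).
C is senior to A before the subordination, so the two trade places.

F, A, E, B, C, D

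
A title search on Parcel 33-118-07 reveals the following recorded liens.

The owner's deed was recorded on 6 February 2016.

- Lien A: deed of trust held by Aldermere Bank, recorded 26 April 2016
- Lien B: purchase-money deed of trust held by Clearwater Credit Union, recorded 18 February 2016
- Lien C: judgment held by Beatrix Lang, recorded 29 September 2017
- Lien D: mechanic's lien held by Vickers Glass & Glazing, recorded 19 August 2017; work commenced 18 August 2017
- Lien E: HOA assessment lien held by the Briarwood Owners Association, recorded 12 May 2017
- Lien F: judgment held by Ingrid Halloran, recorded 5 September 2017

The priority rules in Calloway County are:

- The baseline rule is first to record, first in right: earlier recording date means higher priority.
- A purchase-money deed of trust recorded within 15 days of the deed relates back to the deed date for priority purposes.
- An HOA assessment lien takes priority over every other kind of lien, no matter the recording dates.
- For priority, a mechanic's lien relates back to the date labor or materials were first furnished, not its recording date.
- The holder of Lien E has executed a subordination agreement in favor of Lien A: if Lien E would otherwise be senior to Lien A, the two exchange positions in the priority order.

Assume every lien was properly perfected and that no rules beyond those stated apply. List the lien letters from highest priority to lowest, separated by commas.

A, B, E, D, F, C

First, effective dates: B relates back to the deed date 6 February 2016; D is treated as recorded 18 August 2017, the work-commencement date.
As an HOA assessment lien, E is senior to every other lien.
Remaining liens by effective date: B (6 February 2016), A (26 April 2016), D (18 August 2017), F (5 September 2017), C (29 September 2017).
The subordination applies — E was senior to A — so E and A swap.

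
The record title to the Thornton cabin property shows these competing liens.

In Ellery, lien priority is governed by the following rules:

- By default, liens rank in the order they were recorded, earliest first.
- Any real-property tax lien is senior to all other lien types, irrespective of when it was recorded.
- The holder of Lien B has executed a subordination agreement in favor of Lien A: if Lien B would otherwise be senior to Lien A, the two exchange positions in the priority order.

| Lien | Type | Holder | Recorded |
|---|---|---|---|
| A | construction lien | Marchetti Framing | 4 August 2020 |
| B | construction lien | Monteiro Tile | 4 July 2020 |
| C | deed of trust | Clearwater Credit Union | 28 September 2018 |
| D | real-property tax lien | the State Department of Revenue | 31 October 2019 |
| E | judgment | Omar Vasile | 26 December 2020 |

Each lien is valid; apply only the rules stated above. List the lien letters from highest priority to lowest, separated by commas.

D is a real-property tax lien, so it outranks all other liens regardless of date.
Ordering the rest by effective date: C (28 September 2018), B (4 July 2020), A (4 August 2020), E (26 December 2020).
The subordination applies — B was senior to A — so B and A swap.

D, C, A, B, E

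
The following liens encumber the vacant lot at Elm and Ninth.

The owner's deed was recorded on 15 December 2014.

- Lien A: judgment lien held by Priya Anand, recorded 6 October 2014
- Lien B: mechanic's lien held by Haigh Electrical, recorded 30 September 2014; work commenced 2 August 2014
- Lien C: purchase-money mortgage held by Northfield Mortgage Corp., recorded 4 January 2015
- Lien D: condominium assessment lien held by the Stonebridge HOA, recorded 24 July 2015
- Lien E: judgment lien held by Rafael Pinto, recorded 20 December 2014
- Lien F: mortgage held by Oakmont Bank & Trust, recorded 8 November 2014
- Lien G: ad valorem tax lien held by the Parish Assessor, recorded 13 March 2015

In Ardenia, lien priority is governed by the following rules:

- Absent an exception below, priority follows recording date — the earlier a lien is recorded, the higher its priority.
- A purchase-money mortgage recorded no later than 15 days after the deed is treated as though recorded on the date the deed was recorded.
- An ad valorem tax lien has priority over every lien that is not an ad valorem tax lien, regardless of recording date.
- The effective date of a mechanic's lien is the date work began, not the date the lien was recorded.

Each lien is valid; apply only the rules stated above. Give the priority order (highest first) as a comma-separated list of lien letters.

Effective dates: B relates back to 2 August 2014 (work commenced); C was recorded 20 days after the deed, outside the 15-day window, so it keeps its recording date.
G, as an ad valorem tax lien, has superpriority and ranks first.
The other liens, earliest effective date first: B (2 August 2014), A (6 October 2014), F (8 November 2014), E (20 December 2014), C (4 January 2015), D (24 July 2015).

G, B, A, F, E, C, D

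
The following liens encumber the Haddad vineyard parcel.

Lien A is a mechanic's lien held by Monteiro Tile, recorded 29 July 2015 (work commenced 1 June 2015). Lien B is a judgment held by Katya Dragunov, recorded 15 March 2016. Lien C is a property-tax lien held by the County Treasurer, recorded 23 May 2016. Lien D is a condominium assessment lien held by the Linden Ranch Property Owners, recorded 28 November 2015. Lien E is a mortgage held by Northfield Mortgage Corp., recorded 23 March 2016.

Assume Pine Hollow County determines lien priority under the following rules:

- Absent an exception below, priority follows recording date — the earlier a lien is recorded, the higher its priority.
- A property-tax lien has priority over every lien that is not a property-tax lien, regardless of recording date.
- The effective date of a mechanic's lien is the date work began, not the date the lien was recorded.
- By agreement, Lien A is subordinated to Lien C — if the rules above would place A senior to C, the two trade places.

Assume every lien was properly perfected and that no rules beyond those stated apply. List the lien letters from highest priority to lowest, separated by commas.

C, A, D, B, E

Effective dates after the stated exceptions: A's effective date is 1 June 2015, when work began.
C is a property-tax lien and takes priority over every other lien.
Ordering the rest by effective date: A (1 June 2015), D (28 November 2015), B (15 March 2016), E (23 March 2016).
A is already junior to C, so the subordination agreement changes nothing.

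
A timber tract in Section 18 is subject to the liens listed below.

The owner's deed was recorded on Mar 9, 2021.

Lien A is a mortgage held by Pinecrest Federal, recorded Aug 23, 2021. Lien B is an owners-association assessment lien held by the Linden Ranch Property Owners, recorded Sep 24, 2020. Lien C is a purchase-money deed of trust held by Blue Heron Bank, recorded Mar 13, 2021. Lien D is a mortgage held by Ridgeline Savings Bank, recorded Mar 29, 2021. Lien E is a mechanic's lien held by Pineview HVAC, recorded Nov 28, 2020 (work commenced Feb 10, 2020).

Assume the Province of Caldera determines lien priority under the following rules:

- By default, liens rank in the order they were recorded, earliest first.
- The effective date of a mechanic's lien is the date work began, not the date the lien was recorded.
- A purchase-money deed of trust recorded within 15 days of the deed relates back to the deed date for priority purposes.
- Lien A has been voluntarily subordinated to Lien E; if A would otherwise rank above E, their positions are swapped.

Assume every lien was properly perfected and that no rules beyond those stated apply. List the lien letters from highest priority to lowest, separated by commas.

E, B, C, D, A

Effective dates after the stated exceptions: C was recorded within the 15-day window, so its effective date is the deed date Mar 9, 2021; E's effective date is Feb 10, 2020, when work began.
Sorted by effective date: E (Feb 10, 2020), B (Sep 24, 2020), C (Mar 9, 2021), D (Mar 29, 2021), A (Aug 23, 2021).
A already ranks below E; the subordination has no effect.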